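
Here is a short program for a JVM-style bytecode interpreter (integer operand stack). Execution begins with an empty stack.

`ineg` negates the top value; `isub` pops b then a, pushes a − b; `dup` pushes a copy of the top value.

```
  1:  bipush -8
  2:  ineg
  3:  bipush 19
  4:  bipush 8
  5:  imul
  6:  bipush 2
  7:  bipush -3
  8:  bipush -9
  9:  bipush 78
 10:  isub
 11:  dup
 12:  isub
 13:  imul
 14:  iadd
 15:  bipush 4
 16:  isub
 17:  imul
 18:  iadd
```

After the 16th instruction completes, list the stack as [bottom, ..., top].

bipush -8 → [-8]
ineg      → [8]
bipush 19 → [8, 19]
bipush 8  → [8, 19, 8]
imul      → [8, 152]
bipush 2  → [8, 152, 2]
bipush -3 → [8, 152, 2, -3]
bipush -9 → [8, 152, 2, -3, -9]
bipush 78 → [8, 152, 2, -3, -9, 78]
isub      → [8, 152, 2, -3, -87]
dup       → [8, 152, 2, -3, -87, -87]
isub      → [8, 152, 2, -3, 0]
imul      → [8, 152, 2, 0]
iadd      → [8, 152, 2]
bipush 4  → [8, 152, 2, 4]
isub      → [8, 152, -2]

[8, 152, -2]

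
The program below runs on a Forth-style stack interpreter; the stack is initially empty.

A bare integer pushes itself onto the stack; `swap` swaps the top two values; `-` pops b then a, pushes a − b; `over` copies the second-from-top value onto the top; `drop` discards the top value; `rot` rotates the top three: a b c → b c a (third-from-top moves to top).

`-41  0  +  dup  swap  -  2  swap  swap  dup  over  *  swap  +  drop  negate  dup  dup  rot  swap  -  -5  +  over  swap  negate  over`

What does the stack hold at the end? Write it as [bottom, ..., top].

[0, 0, 5, 0]

-41    : -41
0      : -41 0
+      : -41
dup    : -41 -41
swap   : -41 -41
-      : 0
2      : 0 2
swap   : 2 0
swap   : 0 2
dup    : 0 2 2
over   : 0 2 2 2
*      : 0 2 4
swap   : 0 4 2
+      : 0 6
drop   : 0
negate : 0
dup    : 0 0
dup    : 0 0 0
rot    : 0 0 0
swap   : 0 0 0
-      : 0 0
-5     : 0 0 -5
+      : 0 -5
over   : 0 -5 0
swap   : 0 0 -5
negate : 0 0 5
over   : 0 0 5 0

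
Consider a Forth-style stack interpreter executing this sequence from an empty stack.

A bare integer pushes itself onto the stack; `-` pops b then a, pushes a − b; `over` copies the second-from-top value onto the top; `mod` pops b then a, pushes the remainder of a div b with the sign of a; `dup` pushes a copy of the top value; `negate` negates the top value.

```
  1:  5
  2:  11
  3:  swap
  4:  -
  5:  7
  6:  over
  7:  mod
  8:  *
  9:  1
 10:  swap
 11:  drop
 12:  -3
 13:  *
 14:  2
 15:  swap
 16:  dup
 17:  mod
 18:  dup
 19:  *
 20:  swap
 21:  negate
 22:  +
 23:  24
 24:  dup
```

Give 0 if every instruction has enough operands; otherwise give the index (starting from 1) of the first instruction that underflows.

5      -> 5
11     -> 5 11
swap   -> 11 5
-      -> 6
7      -> 6 7
over   -> 6 7 6
mod    -> 6 1
*      -> 6
1      -> 6 1
swap   -> 1 6
drop   -> 1
-3     -> 1 -3
*      -> -3
2      -> -3 2
swap   -> 2 -3
dup    -> 2 -3 -3
mod    -> 2 0
dup    -> 2 0 0
*      -> 2 0
swap   -> 0 2
negate -> 0 -2
+      -> -2
24     -> -2 24
dup    -> -2 24 24

0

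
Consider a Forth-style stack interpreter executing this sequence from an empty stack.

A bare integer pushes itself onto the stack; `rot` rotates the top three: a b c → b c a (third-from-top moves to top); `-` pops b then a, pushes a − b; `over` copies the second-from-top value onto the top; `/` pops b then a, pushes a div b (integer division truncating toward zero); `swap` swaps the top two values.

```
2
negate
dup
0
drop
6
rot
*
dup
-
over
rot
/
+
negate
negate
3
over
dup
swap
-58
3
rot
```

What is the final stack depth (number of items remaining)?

6

2      : 2
negate : -2
dup    : -2 -2
0      : -2 -2 0
drop   : -2 -2
6      : -2 -2 6
rot    : -2 6 -2
*      : -2 -12
dup    : -2 -12 -12
-      : -2 0
over   : -2 0 -2
rot    : 0 -2 -2
/      : 0 1
+      : 1
negate : -1
negate : 1
3      : 1 3
over   : 1 3 1
dup    : 1 3 1 1
swap   : 1 3 1 1
-58    : 1 3 1 1 -58
3      : 1 3 1 1 -58 3
rot    : 1 3 1 -58 3 1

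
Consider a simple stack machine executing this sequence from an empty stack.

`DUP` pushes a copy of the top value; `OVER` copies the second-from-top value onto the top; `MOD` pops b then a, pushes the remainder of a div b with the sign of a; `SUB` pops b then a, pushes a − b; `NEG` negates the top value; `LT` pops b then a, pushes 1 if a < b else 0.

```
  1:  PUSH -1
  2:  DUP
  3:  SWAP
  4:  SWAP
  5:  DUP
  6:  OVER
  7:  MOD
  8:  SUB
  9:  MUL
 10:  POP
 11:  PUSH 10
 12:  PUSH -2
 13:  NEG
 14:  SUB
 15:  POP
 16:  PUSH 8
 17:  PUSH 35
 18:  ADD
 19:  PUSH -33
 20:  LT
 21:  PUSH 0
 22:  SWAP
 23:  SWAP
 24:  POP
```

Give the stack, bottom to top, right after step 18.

[43]

PUSH -1  -1
DUP      -1 -1
SWAP     -1 -1
SWAP     -1 -1
DUP      -1 -1 -1
OVER     -1 -1 -1 -1
MOD      -1 -1 0
SUB      -1 -1
MUL      1
POP      (empty)
PUSH 10  10
PUSH -2  10 -2
NEG      10 2
SUB      8
POP      (empty)
PUSH 8   8
PUSH 35  8 35
ADD      43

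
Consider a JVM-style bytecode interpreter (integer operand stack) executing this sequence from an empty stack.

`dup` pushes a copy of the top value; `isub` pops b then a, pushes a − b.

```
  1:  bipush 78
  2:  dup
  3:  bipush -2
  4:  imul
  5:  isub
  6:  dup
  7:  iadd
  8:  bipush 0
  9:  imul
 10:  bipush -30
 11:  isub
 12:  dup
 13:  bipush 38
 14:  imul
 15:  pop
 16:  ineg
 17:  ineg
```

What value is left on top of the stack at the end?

bipush 78  : [78]
dup        : [78, 78]
bipush -2  : [78, 78, -2]
imul       : [78, -156]
isub       : [234]
dup        : [234, 234]
iadd       : [468]
bipush 0   : [468, 0]
imul       : [0]
bipush -30 : [0, -30]
isub       : [30]
dup        : [30, 30]
bipush 38  : [30, 30, 38]
imul       : [30, 1140]
pop        : [30]
ineg       : [-30]
ineg       : [30]

30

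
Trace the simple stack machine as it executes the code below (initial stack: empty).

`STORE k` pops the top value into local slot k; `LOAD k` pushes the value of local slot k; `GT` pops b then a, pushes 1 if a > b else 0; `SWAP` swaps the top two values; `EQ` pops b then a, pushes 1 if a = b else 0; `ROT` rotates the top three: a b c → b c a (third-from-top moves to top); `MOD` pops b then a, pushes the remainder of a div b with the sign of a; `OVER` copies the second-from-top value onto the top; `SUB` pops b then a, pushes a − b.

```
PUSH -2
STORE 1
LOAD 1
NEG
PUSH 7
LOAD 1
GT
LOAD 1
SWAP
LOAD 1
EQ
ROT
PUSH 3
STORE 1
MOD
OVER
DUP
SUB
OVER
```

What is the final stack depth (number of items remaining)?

4

PUSH -2 → [-2]
STORE 1 → []
LOAD 1  → [-2]
NEG     → [2]
PUSH 7  → [2, 7]
LOAD 1  → [2, 7, -2]
GT      → [2, 1]
LOAD 1  → [2, 1, -2]
SWAP    → [2, -2, 1]
LOAD 1  → [2, -2, 1, -2]
EQ      → [2, -2, 0]
ROT     → [-2, 0, 2]
PUSH 3  → [-2, 0, 2, 3]
STORE 1 → [-2, 0, 2]
MOD     → [-2, 0]
OVER    → [-2, 0, -2]
DUP     → [-2, 0, -2, -2]
SUB     → [-2, 0, 0]
OVER    → [-2, 0, 0, 0]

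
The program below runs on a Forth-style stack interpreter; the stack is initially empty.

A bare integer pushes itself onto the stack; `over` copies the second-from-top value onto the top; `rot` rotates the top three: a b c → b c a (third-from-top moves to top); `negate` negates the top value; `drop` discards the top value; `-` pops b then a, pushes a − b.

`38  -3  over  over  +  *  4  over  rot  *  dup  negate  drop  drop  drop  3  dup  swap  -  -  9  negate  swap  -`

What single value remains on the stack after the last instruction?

38     : 38
-3     : 38 -3
over   : 38 -3 38
over   : 38 -3 38 -3
+      : 38 -3 35
*      : 38 -105
4      : 38 -105 4
over   : 38 -105 4 -105
rot    : 38 4 -105 -105
*      : 38 4 11025
dup    : 38 4 11025 11025
negate : 38 4 11025 -11025
drop   : 38 4 11025
drop   : 38 4
drop   : 38
3      : 38 3
dup    : 38 3 3
swap   : 38 3 3
-      : 38 0
-      : 38
9      : 38 9
negate : 38 -9
swap   : -9 38
-      : -47

-47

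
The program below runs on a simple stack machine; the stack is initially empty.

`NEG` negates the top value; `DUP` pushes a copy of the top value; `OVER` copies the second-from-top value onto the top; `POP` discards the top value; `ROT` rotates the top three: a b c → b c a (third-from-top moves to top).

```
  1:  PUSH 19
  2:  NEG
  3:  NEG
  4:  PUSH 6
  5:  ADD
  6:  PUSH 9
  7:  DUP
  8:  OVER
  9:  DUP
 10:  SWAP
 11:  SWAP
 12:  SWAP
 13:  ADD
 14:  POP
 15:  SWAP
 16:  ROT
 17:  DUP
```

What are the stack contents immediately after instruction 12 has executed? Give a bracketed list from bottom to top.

[25, 9, 9, 9, 9]

PUSH 19 : 19
NEG     : -19
NEG     : 19
PUSH 6  : 19 6
ADD     : 25
PUSH 9  : 25 9
DUP     : 25 9 9
OVER    : 25 9 9 9
DUP     : 25 9 9 9 9
SWAP    : 25 9 9 9 9
SWAP    : 25 9 9 9 9
SWAP    : 25 9 9 9 9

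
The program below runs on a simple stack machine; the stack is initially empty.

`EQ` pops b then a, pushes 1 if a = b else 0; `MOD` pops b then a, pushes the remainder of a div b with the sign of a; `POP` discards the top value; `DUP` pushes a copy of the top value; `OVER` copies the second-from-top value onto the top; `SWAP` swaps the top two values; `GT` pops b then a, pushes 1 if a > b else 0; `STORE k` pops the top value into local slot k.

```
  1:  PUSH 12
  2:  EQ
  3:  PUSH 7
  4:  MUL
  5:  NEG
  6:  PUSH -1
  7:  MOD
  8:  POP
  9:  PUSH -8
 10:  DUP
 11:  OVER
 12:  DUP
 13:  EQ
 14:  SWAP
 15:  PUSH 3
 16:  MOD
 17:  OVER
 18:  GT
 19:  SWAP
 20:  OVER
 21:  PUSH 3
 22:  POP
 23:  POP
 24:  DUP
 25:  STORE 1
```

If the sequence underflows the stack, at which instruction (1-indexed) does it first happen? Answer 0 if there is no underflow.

2

PUSH 12 -> [12]
EQ  — needs 2 operands, stack has 1 → underflow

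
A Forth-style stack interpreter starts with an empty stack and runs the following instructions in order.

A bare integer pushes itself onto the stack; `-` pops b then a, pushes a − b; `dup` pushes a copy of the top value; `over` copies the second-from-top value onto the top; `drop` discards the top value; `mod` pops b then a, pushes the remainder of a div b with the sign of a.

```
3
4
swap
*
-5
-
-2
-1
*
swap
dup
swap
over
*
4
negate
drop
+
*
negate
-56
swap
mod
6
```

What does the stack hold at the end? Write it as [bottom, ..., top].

[-56, 6]

3      : 3
4      : 3 4
swap   : 4 3
*      : 12
-5     : 12 -5
-      : 17
-2     : 17 -2
-1     : 17 -2 -1
*      : 17 2
swap   : 2 17
dup    : 2 17 17
swap   : 2 17 17
over   : 2 17 17 17
*      : 2 17 289
4      : 2 17 289 4
negate : 2 17 289 -4
drop   : 2 17 289
+      : 2 306
*      : 612
negate : -612
-56    : -612 -56
swap   : -56 -612
mod    : -56
6      : -56 6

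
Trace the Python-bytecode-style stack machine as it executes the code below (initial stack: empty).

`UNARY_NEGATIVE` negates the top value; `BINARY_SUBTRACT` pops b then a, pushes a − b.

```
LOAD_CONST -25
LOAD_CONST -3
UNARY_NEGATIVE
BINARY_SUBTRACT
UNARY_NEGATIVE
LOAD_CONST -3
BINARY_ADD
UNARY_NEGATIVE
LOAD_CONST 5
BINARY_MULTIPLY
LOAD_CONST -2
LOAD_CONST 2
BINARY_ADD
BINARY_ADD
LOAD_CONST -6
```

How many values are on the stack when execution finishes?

2

LOAD_CONST -25  → -25
LOAD_CONST -3   → -25 -3
UNARY_NEGATIVE  → -25 3
BINARY_SUBTRACT → -28
UNARY_NEGATIVE  → 28
LOAD_CONST -3   → 28 -3
BINARY_ADD      → 25
UNARY_NEGATIVE  → -25
LOAD_CONST 5    → -25 5
BINARY_MULTIPLY → -125
LOAD_CONST -2   → -125 -2
LOAD_CONST 2    → -125 -2 2
BINARY_ADD      → -125 0
BINARY_ADD      → -125
LOAD_CONST -6   → -125 -6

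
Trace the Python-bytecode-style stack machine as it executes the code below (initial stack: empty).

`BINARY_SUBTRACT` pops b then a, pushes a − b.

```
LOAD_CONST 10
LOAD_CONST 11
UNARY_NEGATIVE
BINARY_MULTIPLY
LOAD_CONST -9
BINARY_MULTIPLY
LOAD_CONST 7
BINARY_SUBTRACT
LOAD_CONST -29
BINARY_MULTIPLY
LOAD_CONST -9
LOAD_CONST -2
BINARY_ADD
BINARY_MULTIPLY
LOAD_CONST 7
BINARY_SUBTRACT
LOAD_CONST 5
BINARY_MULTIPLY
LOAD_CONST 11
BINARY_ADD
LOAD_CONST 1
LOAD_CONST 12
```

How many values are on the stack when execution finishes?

3

LOAD_CONST 10    10
LOAD_CONST 11    10 11
UNARY_NEGATIVE   10 -11
BINARY_MULTIPLY  -110
LOAD_CONST -9    -110 -9
BINARY_MULTIPLY  990
LOAD_CONST 7     990 7
BINARY_SUBTRACT  983
LOAD_CONST -29   983 -29
BINARY_MULTIPLY  -28507
LOAD_CONST -9    -28507 -9
LOAD_CONST -2    -28507 -9 -2
BINARY_ADD       -28507 -11
BINARY_MULTIPLY  313577
LOAD_CONST 7     313577 7
BINARY_SUBTRACT  313570
LOAD_CONST 5     313570 5
BINARY_MULTIPLY  1567850
LOAD_CONST 11    1567850 11
BINARY_ADD       1567861
LOAD_CONST 1     1567861 1
LOAD_CONST 12    1567861 1 12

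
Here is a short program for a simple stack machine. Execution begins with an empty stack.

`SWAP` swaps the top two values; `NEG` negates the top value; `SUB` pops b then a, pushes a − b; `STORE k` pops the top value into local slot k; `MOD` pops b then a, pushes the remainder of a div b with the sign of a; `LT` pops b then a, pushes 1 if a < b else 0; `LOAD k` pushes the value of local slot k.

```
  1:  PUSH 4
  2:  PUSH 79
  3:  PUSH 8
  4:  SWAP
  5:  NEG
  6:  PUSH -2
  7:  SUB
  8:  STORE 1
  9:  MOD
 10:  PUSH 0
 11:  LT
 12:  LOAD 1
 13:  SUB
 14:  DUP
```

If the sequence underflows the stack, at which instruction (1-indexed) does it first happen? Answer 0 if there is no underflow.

0

PUSH 4  : 4
PUSH 79 : 4 79
PUSH 8  : 4 79 8
SWAP    : 4 8 79
NEG     : 4 8 -79
PUSH -2 : 4 8 -79 -2
SUB     : 4 8 -77
STORE 1 : 4 8
MOD     : 4
PUSH 0  : 4 0
LT      : 0
LOAD 1  : 0 -77
SUB     : 77
DUP     : 77 77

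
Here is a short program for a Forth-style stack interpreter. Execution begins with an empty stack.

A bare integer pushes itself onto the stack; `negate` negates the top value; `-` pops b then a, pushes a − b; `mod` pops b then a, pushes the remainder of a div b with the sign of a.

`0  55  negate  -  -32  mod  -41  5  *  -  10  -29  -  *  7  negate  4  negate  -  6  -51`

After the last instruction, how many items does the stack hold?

0      : [0]
55     : [0, 55]
negate : [0, -55]
-      : [55]
-32    : [55, -32]
mod    : [23]
-41    : [23, -41]
5      : [23, -41, 5]
*      : [23, -205]
-      : [228]
10     : [228, 10]
-29    : [228, 10, -29]
-      : [228, 39]
*      : [8892]
7      : [8892, 7]
negate : [8892, -7]
4      : [8892, -7, 4]
negate : [8892, -7, -4]
-      : [8892, -3]
6      : [8892, -3, 6]
-51    : [8892, -3, 6, -51]

4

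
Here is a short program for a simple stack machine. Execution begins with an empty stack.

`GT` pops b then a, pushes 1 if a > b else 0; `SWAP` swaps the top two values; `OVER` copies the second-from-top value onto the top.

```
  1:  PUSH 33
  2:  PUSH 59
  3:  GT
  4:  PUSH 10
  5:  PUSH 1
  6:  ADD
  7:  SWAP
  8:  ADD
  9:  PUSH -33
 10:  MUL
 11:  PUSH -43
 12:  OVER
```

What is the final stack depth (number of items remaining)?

3

PUSH 33  → 33
PUSH 59  → 33 59
GT       → 0
PUSH 10  → 0 10
PUSH 1   → 0 10 1
ADD      → 0 11
SWAP     → 11 0
ADD      → 11
PUSH -33 → 11 -33
MUL      → -363
PUSH -43 → -363 -43
OVER     → -363 -43 -363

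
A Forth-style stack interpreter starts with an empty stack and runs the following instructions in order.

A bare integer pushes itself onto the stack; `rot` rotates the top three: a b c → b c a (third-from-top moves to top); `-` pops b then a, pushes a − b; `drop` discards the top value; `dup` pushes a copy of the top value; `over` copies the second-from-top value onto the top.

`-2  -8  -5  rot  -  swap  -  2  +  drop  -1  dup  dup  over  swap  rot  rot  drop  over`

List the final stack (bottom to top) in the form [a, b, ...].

[-1, -1, -1, -1]

-2   -> -2
-8   -> -2 -8
-5   -> -2 -8 -5
rot  -> -8 -5 -2
-    -> -8 -3
swap -> -3 -8
-    -> 5
2    -> 5 2
+    -> 7
drop -> (empty)
-1   -> -1
dup  -> -1 -1
dup  -> -1 -1 -1
over -> -1 -1 -1 -1
swap -> -1 -1 -1 -1
rot  -> -1 -1 -1 -1
rot  -> -1 -1 -1 -1
drop -> -1 -1 -1
over -> -1 -1 -1 -1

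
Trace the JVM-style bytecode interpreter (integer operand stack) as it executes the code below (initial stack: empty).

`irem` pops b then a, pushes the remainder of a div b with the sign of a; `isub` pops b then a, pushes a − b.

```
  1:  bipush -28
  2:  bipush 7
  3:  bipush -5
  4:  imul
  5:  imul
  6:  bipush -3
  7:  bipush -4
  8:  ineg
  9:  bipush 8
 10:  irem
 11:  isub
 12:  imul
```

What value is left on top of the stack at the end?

-6860

bipush -28 → [-28]
bipush 7   → [-28, 7]
bipush -5  → [-28, 7, -5]
imul       → [-28, -35]
imul       → [980]
bipush -3  → [980, -3]
bipush -4  → [980, -3, -4]
ineg       → [980, -3, 4]
bipush 8   → [980, -3, 4, 8]
irem       → [980, -3, 4]
isub       → [980, -7]
imul       → [-6860]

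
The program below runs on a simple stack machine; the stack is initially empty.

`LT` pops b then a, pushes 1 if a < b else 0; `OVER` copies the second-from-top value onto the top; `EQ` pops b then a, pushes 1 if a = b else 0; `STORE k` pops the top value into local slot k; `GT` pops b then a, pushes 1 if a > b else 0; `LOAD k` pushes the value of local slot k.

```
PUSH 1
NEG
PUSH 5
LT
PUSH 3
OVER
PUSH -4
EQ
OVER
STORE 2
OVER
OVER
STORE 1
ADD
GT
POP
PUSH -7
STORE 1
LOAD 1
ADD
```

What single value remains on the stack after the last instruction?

-6

PUSH 1   [1]
NEG      [-1]
PUSH 5   [-1, 5]
LT       [1]
PUSH 3   [1, 3]
OVER     [1, 3, 1]
PUSH -4  [1, 3, 1, -4]
EQ       [1, 3, 0]
OVER     [1, 3, 0, 3]
STORE 2  [1, 3, 0]
OVER     [1, 3, 0, 3]
OVER     [1, 3, 0, 3, 0]
STORE 1  [1, 3, 0, 3]
ADD      [1, 3, 3]
GT       [1, 0]
POP      [1]
PUSH -7  [1, -7]
STORE 1  [1]
LOAD 1   [1, -7]
ADD      [-6]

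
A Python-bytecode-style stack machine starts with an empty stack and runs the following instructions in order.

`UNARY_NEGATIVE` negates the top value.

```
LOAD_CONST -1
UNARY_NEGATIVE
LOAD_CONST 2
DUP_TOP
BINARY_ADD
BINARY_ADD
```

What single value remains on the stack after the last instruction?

5

LOAD_CONST -1   -1
UNARY_NEGATIVE  1
LOAD_CONST 2    1 2
DUP_TOP         1 2 2
BINARY_ADD      1 4
BINARY_ADD      5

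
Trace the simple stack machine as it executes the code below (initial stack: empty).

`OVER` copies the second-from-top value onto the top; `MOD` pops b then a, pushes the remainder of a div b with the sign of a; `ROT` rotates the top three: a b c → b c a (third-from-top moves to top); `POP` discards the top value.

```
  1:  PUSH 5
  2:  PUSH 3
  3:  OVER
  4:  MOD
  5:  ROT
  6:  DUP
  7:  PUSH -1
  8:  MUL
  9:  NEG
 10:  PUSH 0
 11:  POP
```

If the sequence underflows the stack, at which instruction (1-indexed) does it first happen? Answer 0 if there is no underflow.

PUSH 5 → [5]
PUSH 3 → [5, 3]
OVER   → [5, 3, 5]
MOD    → [5, 3]
ROT  — needs 3 operands, stack has 2 → underflow

5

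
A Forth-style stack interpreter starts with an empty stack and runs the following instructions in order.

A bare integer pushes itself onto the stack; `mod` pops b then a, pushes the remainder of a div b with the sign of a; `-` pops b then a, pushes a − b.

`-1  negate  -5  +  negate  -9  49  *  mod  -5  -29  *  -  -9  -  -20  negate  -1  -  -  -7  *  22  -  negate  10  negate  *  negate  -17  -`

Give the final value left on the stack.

-10473

-1      [-1]
negate  [1]
-5      [1, -5]
+       [-4]
negate  [4]
-9      [4, -9]
49      [4, -9, 49]
*       [4, -441]
mod     [4]
-5      [4, -5]
-29     [4, -5, -29]
*       [4, 145]
-       [-141]
-9      [-141, -9]
-       [-132]
-20     [-132, -20]
negate  [-132, 20]
-1      [-132, 20, -1]
-       [-132, 21]
-       [-153]
-7      [-153, -7]
*       [1071]
22      [1071, 22]
-       [1049]
negate  [-1049]
10      [-1049, 10]
negate  [-1049, -10]
*       [10490]
negate  [-10490]
-17     [-10490, -17]
-       [-10473]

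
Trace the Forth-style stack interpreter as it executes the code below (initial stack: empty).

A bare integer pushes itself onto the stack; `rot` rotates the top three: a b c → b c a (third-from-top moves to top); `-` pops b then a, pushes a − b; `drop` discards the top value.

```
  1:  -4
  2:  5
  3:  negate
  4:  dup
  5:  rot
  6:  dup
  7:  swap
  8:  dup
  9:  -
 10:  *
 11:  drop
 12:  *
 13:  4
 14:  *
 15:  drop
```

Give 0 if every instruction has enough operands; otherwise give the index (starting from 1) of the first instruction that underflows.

0

-4     -> [-4]
5      -> [-4, 5]
negate -> [-4, -5]
dup    -> [-4, -5, -5]
rot    -> [-5, -5, -4]
dup    -> [-5, -5, -4, -4]
swap   -> [-5, -5, -4, -4]
dup    -> [-5, -5, -4, -4, -4]
-      -> [-5, -5, -4, 0]
*      -> [-5, -5, 0]
drop   -> [-5, -5]
*      -> [25]
4      -> [25, 4]
*      -> [100]
drop   -> []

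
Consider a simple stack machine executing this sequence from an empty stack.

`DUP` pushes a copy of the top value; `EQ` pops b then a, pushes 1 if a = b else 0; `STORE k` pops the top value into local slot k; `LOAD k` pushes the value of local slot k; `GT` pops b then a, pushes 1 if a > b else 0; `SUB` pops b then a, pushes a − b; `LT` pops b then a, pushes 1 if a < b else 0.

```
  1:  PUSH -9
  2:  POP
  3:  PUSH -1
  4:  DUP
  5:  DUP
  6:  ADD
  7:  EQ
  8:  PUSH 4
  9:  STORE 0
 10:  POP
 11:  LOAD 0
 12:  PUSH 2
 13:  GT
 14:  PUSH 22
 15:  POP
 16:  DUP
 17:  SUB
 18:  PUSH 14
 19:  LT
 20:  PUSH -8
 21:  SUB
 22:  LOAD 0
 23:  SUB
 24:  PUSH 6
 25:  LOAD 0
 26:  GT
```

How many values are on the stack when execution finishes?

PUSH -9  [-9]
POP      []
PUSH -1  [-1]
DUP      [-1, -1]
DUP      [-1, -1, -1]
ADD      [-1, -2]
EQ       [0]
PUSH 4   [0, 4]
STORE 0  [0]
POP      []
LOAD 0   [4]
PUSH 2   [4, 2]
GT       [1]
PUSH 22  [1, 22]
POP      [1]
DUP      [1, 1]
SUB      [0]
PUSH 14  [0, 14]
LT       [1]
PUSH -8  [1, -8]
SUB      [9]
LOAD 0   [9, 4]
SUB      [5]
PUSH 6   [5, 6]
LOAD 0   [5, 6, 4]
GT       [5, 1]

2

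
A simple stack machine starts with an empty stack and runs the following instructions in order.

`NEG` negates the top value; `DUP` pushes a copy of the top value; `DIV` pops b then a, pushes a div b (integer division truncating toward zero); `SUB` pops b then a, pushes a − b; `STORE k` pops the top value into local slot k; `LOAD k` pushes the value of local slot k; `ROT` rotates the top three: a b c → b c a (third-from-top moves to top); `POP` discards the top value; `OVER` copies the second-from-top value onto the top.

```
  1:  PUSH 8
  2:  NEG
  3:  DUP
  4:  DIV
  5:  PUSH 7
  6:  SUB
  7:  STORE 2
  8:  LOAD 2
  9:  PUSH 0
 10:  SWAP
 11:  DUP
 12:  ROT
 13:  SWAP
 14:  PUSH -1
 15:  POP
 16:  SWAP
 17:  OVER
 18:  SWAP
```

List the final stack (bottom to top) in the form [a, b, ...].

PUSH 8   8
NEG      -8
DUP      -8 -8
DIV      1
PUSH 7   1 7
SUB      -6
STORE 2  (empty)
LOAD 2   -6
PUSH 0   -6 0
SWAP     0 -6
DUP      0 -6 -6
ROT      -6 -6 0
SWAP     -6 0 -6
PUSH -1  -6 0 -6 -1
POP      -6 0 -6
SWAP     -6 -6 0
OVER     -6 -6 0 -6
SWAP     -6 -6 -6 0

[-6, -6, -6, 0]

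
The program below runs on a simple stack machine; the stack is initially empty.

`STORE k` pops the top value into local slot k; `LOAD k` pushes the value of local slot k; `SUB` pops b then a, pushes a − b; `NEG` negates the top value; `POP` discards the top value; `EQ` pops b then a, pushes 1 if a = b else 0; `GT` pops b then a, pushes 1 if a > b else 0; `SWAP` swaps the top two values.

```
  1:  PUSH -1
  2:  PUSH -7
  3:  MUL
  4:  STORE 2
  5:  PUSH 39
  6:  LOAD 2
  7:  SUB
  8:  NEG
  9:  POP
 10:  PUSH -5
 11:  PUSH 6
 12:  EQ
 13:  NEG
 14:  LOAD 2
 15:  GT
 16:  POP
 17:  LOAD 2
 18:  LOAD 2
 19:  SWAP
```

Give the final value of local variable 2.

7

PUSH -1 → [-1]
PUSH -7 → [-1, -7]
MUL     → [7]
STORE 2 → []
PUSH 39 → [39]
LOAD 2  → [39, 7]
SUB     → [32]
NEG     → [-32]
POP     → []
PUSH -5 → [-5]
PUSH 6  → [-5, 6]
EQ      → [0]
NEG     → [0]
LOAD 2  → [0, 7]
GT      → [0]
POP     → []
LOAD 2  → [7]
LOAD 2  → [7, 7]
SWAP    → [7, 7]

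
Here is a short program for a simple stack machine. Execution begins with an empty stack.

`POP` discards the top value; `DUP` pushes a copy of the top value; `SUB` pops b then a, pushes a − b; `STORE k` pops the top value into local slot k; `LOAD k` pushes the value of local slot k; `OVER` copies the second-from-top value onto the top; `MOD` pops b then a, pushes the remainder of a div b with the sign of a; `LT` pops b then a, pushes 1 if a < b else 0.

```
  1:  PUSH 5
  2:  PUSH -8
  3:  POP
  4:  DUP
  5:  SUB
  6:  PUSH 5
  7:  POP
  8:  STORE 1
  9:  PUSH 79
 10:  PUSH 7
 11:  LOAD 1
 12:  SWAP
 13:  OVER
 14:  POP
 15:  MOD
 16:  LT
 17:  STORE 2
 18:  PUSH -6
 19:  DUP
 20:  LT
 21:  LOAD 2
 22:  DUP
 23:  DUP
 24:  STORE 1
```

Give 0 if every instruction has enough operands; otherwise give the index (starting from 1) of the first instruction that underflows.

PUSH 5  : 5
PUSH -8 : 5 -8
POP     : 5
DUP     : 5 5
SUB     : 0
PUSH 5  : 0 5
POP     : 0
STORE 1 : (empty)
PUSH 79 : 79
PUSH 7  : 79 7
LOAD 1  : 79 7 0
SWAP    : 79 0 7
OVER    : 79 0 7 0
POP     : 79 0 7
MOD     : 79 0
LT      : 0
STORE 2 : (empty)
PUSH -6 : -6
DUP     : -6 -6
LT      : 0
LOAD 2  : 0 0
DUP     : 0 0 0
DUP     : 0 0 0 0
STORE 1 : 0 0 0

0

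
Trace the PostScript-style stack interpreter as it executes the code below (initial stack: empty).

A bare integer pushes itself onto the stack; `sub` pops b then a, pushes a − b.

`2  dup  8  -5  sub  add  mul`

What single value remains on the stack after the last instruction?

30

2   : [2]
dup : [2, 2]
8   : [2, 2, 8]
-5  : [2, 2, 8, -5]
sub : [2, 2, 13]
add : [2, 15]
mul : [30]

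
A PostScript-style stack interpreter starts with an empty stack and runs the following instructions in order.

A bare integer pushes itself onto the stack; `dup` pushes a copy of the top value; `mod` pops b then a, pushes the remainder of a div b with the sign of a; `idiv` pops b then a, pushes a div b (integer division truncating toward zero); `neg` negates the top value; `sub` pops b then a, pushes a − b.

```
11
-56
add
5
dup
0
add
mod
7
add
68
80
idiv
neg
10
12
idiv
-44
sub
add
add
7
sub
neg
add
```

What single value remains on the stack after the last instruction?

-89

11    11
-56   11 -56
add   -45
5     -45 5
dup   -45 5 5
0     -45 5 5 0
add   -45 5 5
mod   -45 0
7     -45 0 7
add   -45 7
68    -45 7 68
80    -45 7 68 80
idiv  -45 7 0
neg   -45 7 0
10    -45 7 0 10
12    -45 7 0 10 12
idiv  -45 7 0 0
-44   -45 7 0 0 -44
sub   -45 7 0 44
add   -45 7 44
add   -45 51
7     -45 51 7
sub   -45 44
neg   -45 -44
add   -89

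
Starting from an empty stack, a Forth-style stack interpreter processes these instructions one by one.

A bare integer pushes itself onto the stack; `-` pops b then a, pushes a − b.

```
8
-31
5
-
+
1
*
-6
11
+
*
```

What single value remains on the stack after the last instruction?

-140

8   → 8
-31 → 8 -31
5   → 8 -31 5
-   → 8 -36
+   → -28
1   → -28 1
*   → -28
-6  → -28 -6
11  → -28 -6 11
+   → -28 5
*   → -140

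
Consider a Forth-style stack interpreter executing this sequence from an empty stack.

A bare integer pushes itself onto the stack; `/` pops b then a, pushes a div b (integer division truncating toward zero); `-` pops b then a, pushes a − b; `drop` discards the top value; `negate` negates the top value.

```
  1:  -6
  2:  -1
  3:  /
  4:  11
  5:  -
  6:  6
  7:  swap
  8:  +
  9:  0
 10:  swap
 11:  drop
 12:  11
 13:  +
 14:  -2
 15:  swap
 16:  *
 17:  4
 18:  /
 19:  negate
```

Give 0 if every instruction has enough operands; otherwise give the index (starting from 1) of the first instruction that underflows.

-6     → [-6]
-1     → [-6, -1]
/      → [6]
11     → [6, 11]
-      → [-5]
6      → [-5, 6]
swap   → [6, -5]
+      → [1]
0      → [1, 0]
swap   → [0, 1]
drop   → [0]
11     → [0, 11]
+      → [11]
-2     → [11, -2]
swap   → [-2, 11]
*      → [-22]
4      → [-22, 4]
/      → [-5]
negate → [5]

0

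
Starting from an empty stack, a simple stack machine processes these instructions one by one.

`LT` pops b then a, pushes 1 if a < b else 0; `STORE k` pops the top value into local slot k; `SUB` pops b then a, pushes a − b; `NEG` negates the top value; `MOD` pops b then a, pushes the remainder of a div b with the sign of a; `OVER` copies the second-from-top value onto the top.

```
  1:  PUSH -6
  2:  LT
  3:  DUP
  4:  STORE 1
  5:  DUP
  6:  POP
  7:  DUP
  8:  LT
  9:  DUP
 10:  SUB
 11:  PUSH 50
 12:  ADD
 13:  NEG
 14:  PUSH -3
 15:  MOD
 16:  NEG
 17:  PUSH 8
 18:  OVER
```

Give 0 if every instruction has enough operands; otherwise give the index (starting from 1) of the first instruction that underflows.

PUSH -6 → [-6]
LT  — needs 2 operands, stack has 1 → underflow

2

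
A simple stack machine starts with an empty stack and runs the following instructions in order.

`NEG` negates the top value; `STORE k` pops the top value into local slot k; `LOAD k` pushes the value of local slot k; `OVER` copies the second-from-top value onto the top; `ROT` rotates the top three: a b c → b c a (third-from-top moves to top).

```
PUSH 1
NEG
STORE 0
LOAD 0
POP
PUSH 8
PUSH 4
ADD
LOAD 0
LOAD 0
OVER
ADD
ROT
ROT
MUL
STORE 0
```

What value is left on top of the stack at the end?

-2

PUSH 1  : [1]
NEG     : [-1]
STORE 0 : []
LOAD 0  : [-1]
POP     : []
PUSH 8  : [8]
PUSH 4  : [8, 4]
ADD     : [12]
LOAD 0  : [12, -1]
LOAD 0  : [12, -1, -1]
OVER    : [12, -1, -1, -1]
ADD     : [12, -1, -2]
ROT     : [-1, -2, 12]
ROT     : [-2, 12, -1]
MUL     : [-2, -12]
STORE 0 : [-2]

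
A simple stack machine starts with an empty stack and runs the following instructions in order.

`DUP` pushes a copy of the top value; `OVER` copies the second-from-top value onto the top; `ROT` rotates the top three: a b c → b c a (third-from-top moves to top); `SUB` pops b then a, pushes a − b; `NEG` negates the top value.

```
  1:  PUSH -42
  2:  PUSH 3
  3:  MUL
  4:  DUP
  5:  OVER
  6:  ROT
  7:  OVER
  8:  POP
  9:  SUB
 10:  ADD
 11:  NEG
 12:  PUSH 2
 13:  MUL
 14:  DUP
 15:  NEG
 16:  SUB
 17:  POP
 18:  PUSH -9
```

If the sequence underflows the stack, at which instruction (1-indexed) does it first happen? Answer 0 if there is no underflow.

0

PUSH -42 -> [-42]
PUSH 3   -> [-42, 3]
MUL      -> [-126]
DUP      -> [-126, -126]
OVER     -> [-126, -126, -126]
ROT      -> [-126, -126, -126]
OVER     -> [-126, -126, -126, -126]
POP      -> [-126, -126, -126]
SUB      -> [-126, 0]
ADD      -> [-126]
NEG      -> [126]
PUSH 2   -> [126, 2]
MUL      -> [252]
DUP      -> [252, 252]
NEG      -> [252, -252]
SUB      -> [504]
POP      -> []
PUSH -9  -> [-9]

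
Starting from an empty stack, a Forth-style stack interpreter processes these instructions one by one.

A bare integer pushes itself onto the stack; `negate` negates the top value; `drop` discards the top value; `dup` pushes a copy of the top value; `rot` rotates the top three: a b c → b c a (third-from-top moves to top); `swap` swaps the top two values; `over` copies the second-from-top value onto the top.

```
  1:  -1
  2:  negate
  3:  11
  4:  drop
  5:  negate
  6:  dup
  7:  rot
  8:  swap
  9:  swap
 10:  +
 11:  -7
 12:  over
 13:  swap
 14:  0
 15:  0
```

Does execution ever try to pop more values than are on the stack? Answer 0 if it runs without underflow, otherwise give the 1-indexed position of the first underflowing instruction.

7

-1     → [-1]
negate → [1]
11     → [1, 11]
drop   → [1]
negate → [-1]
dup    → [-1, -1]
rot  — needs 3 operands, stack has 2 → underflow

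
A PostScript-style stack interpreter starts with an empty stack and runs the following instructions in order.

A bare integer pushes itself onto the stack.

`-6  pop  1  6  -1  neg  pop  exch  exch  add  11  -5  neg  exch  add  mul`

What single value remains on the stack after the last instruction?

112

-6   -> -6
pop  -> (empty)
1    -> 1
6    -> 1 6
-1   -> 1 6 -1
neg  -> 1 6 1
pop  -> 1 6
exch -> 6 1
exch -> 1 6
add  -> 7
11   -> 7 11
-5   -> 7 11 -5
neg  -> 7 11 5
exch -> 7 5 11
add  -> 7 16
mul  -> 112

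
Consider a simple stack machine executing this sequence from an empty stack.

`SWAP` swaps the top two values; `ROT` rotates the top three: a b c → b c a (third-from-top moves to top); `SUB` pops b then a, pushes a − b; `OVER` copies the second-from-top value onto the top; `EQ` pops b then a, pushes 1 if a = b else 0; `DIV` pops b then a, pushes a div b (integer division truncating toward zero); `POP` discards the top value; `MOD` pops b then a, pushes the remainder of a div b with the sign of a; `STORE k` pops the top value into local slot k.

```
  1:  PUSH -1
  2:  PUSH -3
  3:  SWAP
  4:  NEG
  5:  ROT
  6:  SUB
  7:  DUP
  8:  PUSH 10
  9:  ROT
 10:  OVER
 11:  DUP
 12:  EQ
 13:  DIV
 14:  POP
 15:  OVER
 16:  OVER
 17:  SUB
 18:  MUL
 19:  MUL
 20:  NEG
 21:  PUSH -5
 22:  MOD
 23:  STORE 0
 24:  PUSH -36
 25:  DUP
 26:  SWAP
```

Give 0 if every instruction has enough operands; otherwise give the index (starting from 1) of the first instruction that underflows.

PUSH -1  [-1]
PUSH -3  [-1, -3]
SWAP     [-3, -1]
NEG      [-3, 1]
ROT  — needs 3 operands, stack has 2 → underflow

5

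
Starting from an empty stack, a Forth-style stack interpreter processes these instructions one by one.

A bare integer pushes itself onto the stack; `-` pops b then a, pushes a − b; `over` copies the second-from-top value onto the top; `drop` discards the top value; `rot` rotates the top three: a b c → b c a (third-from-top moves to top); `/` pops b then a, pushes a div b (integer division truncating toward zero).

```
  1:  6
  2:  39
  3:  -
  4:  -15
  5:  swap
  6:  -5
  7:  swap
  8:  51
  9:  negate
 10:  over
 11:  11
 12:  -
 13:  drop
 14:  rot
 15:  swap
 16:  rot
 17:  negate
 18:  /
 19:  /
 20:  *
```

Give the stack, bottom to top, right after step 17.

6       6
39      6 39
-       -33
-15     -33 -15
swap    -15 -33
-5      -15 -33 -5
swap    -15 -5 -33
51      -15 -5 -33 51
negate  -15 -5 -33 -51
over    -15 -5 -33 -51 -33
11      -15 -5 -33 -51 -33 11
-       -15 -5 -33 -51 -44
drop    -15 -5 -33 -51
rot     -15 -33 -51 -5
swap    -15 -33 -5 -51
rot     -15 -5 -51 -33
negate  -15 -5 -51 33

[-15, -5, -51, 33]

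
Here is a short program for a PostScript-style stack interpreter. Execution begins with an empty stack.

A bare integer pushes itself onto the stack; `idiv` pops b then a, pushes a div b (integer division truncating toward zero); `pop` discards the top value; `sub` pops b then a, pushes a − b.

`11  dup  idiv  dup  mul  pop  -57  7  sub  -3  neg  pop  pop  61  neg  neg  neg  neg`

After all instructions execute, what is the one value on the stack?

61

11    [11]
dup   [11, 11]
idiv  [1]
dup   [1, 1]
mul   [1]
pop   []
-57   [-57]
7     [-57, 7]
sub   [-64]
-3    [-64, -3]
neg   [-64, 3]
pop   [-64]
pop   []
61    [61]
neg   [-61]
neg   [61]
neg   [-61]
neg   [61]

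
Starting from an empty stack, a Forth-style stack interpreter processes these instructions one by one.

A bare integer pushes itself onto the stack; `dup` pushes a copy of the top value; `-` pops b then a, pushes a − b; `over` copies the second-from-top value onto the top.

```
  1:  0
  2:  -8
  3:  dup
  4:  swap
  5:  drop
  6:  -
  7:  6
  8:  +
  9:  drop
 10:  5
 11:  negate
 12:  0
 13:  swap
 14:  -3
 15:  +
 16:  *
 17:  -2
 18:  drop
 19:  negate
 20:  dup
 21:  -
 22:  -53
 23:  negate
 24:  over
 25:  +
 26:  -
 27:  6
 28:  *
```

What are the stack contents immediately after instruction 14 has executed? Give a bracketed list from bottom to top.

0      -> 0
-8     -> 0 -8
dup    -> 0 -8 -8
swap   -> 0 -8 -8
drop   -> 0 -8
-      -> 8
6      -> 8 6
+      -> 14
drop   -> (empty)
5      -> 5
negate -> -5
0      -> -5 0
swap   -> 0 -5
-3     -> 0 -5 -3

[0, -5, -3]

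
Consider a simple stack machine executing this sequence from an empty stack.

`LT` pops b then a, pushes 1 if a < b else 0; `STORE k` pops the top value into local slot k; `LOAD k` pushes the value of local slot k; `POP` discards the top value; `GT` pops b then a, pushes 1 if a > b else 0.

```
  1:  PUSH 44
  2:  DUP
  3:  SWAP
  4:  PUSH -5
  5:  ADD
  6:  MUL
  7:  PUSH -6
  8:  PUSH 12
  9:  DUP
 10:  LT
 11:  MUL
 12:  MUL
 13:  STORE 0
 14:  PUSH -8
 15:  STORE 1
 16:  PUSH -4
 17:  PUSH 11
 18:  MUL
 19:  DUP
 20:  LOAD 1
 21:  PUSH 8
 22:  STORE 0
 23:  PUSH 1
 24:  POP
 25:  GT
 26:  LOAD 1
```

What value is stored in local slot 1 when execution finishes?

PUSH 44 -> [44]
DUP     -> [44, 44]
SWAP    -> [44, 44]
PUSH -5 -> [44, 44, -5]
ADD     -> [44, 39]
MUL     -> [1716]
PUSH -6 -> [1716, -6]
PUSH 12 -> [1716, -6, 12]
DUP     -> [1716, -6, 12, 12]
LT      -> [1716, -6, 0]
MUL     -> [1716, 0]
MUL     -> [0]
STORE 0 -> []
PUSH -8 -> [-8]
STORE 1 -> []
PUSH -4 -> [-4]
PUSH 11 -> [-4, 11]
MUL     -> [-44]
DUP     -> [-44, -44]
LOAD 1  -> [-44, -44, -8]
PUSH 8  -> [-44, -44, -8, 8]
STORE 0 -> [-44, -44, -8]
PUSH 1  -> [-44, -44, -8, 1]
POP     -> [-44, -44, -8]
GT      -> [-44, 0]
LOAD 1  -> [-44, 0, -8]

-8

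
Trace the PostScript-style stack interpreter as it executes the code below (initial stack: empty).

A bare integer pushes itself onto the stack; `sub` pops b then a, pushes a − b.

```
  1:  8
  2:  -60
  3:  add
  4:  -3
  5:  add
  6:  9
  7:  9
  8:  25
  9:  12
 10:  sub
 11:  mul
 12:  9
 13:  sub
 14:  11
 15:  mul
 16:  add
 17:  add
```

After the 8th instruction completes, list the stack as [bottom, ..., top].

8   : 8
-60 : 8 -60
add : -52
-3  : -52 -3
add : -55
9   : -55 9
9   : -55 9 9
25  : -55 9 9 25

[-55, 9, 9, 25]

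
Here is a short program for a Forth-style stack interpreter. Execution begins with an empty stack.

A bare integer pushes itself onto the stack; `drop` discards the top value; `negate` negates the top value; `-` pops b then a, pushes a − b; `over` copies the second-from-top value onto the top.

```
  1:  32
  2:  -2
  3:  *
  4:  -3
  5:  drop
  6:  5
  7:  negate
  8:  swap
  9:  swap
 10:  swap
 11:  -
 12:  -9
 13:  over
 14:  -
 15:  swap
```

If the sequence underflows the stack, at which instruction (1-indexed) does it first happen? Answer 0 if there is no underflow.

32     -> [32]
-2     -> [32, -2]
*      -> [-64]
-3     -> [-64, -3]
drop   -> [-64]
5      -> [-64, 5]
negate -> [-64, -5]
swap   -> [-5, -64]
swap   -> [-64, -5]
swap   -> [-5, -64]
-      -> [59]
-9     -> [59, -9]
over   -> [59, -9, 59]
-      -> [59, -68]
swap   -> [-68, 59]

0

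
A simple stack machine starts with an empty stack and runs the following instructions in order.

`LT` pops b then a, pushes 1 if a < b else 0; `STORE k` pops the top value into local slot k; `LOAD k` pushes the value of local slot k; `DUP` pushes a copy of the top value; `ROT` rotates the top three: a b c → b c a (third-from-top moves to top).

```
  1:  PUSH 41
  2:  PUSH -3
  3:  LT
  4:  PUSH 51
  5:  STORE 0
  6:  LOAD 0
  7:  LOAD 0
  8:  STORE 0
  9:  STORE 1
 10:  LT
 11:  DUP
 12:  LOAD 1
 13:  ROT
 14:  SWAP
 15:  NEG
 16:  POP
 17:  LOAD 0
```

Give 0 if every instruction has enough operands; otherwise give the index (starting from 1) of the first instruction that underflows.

PUSH 41 : 41
PUSH -3 : 41 -3
LT      : 0
PUSH 51 : 0 51
STORE 0 : 0
LOAD 0  : 0 51
LOAD 0  : 0 51 51
STORE 0 : 0 51
STORE 1 : 0
LT  — needs 2 operands, stack has 1 → underflow

10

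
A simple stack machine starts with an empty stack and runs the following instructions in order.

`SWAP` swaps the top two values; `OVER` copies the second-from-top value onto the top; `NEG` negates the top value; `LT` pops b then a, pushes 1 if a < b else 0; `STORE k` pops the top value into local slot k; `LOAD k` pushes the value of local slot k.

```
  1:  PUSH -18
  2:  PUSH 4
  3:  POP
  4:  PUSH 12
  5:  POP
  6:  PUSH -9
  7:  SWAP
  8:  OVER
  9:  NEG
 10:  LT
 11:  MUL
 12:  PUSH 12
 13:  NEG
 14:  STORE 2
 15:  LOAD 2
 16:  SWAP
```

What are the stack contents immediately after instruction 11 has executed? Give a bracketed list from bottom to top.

PUSH -18 -> -18
PUSH 4   -> -18 4
POP      -> -18
PUSH 12  -> -18 12
POP      -> -18
PUSH -9  -> -18 -9
SWAP     -> -9 -18
OVER     -> -9 -18 -9
NEG      -> -9 -18 9
LT       -> -9 1
MUL      -> -9

[-9]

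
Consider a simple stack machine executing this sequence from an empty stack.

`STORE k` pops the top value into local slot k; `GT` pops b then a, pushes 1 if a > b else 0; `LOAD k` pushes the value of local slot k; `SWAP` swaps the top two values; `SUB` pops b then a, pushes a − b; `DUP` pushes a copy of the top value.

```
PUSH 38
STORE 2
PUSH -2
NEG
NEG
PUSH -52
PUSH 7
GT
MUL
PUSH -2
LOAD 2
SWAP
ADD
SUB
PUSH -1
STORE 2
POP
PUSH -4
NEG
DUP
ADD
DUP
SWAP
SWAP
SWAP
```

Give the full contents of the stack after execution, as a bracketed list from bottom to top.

[8, 8]

PUSH 38  -> [38]
STORE 2  -> []
PUSH -2  -> [-2]
NEG      -> [2]
NEG      -> [-2]
PUSH -52 -> [-2, -52]
PUSH 7   -> [-2, -52, 7]
GT       -> [-2, 0]
MUL      -> [0]
PUSH -2  -> [0, -2]
LOAD 2   -> [0, -2, 38]
SWAP     -> [0, 38, -2]
ADD      -> [0, 36]
SUB      -> [-36]
PUSH -1  -> [-36, -1]
STORE 2  -> [-36]
POP      -> []
PUSH -4  -> [-4]
NEG      -> [4]
DUP      -> [4, 4]
ADD      -> [8]
DUP      -> [8, 8]
SWAP     -> [8, 8]
SWAP     -> [8, 8]
SWAP     -> [8, 8]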